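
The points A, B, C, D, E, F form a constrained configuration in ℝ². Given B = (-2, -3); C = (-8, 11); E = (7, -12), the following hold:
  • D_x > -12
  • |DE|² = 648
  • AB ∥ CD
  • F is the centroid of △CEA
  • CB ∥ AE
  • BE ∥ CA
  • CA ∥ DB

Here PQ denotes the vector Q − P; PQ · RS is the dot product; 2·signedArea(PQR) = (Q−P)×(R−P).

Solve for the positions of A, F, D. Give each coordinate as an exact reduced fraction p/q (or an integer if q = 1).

1. A_x = 1  [CB ∥ AE ∩ BE ∥ CA]
2. A_y = 2  [CB ∥ AE ∩ BE ∥ CA]
   → A = (1, 2)
3. F_x = 0  [F is the centroid of △CEA]
4. F_y = 1/3  [F is the centroid of △CEA]
   → F = (0, 1/3)
5. D_x = -11  [CA ∥ DB ∩ AB ∥ CD]
6. D_y = 6  [CA ∥ DB ∩ AB ∥ CD]
   → D = (-11, 6)

A = (1, 2)
D = (-11, 6)
F = (0, 1/3)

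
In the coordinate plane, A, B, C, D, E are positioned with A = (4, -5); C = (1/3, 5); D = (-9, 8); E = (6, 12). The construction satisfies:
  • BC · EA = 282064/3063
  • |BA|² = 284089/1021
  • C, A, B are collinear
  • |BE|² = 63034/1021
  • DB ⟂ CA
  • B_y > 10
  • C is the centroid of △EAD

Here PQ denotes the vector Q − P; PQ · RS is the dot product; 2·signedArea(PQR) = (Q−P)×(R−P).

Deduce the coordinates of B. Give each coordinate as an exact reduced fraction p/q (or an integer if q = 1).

B = (-1779/1021, 10885/1021)

1. B_x = -1779/1021  [C, A, B are collinear ∩ DB ⟂ CA]
2. B_y = 10885/1021  [C, A, B are collinear ∩ DB ⟂ CA]
   → B = (-1779/1021, 10885/1021)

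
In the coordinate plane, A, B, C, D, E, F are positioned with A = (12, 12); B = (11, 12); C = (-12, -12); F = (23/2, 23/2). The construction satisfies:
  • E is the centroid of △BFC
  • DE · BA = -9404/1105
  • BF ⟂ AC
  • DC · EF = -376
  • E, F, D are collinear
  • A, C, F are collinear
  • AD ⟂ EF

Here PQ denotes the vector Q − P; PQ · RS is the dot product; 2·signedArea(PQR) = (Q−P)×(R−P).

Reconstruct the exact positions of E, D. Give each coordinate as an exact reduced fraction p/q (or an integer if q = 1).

D = (26543/2210, 13248/1105)
E = (7/2, 23/6)

1. E_x = 7/2  [E is the centroid of △BFC]
2. E_y = 23/6  [E is the centroid of △BFC]
   → E = (7/2, 23/6)
3. D_x = 26543/2210  [E, F, D are collinear ∩ AD ⟂ EF]
4. D_y = 13248/1105  [E, F, D are collinear ∩ AD ⟂ EF]
   → D = (26543/2210, 13248/1105)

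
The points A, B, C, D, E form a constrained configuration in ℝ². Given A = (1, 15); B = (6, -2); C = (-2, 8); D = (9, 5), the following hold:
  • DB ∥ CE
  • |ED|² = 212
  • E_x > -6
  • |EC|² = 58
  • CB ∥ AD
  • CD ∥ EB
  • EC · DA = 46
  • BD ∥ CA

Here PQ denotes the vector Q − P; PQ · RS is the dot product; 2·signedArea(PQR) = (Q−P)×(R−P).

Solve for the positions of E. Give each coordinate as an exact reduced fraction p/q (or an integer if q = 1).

1. E_x = -5  [CD ∥ EB ∩ DB ∥ CE]
2. E_y = 1  [CD ∥ EB ∩ DB ∥ CE]
   → E = (-5, 1)

E = (-5, 1)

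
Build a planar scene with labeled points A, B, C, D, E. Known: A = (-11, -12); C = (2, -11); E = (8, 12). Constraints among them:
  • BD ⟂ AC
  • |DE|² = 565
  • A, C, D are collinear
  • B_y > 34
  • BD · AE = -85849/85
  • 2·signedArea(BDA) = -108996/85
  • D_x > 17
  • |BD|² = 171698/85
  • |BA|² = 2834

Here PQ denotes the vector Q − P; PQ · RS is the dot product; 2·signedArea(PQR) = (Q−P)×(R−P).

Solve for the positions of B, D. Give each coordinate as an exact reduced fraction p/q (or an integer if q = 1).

1. D_x = 1483/85  [line -1·x + 13·y + 145 = 0 ∩ |DE|² = 565]
2. D_y = -834/85  [line -1·x + 13·y + 145 = 0 ∩ |DE|² = 565]
   → D = (1483/85, -834/85)
3. B_x = 14  [2·signedArea(BDA) = -108996/85 ∩ BD ⟂ AC]
4. B_y = 35  [2·signedArea(BDA) = -108996/85 ∩ BD ⟂ AC]
   → B = (14, 35)

B = (14, 35)
D = (1483/85, -834/85)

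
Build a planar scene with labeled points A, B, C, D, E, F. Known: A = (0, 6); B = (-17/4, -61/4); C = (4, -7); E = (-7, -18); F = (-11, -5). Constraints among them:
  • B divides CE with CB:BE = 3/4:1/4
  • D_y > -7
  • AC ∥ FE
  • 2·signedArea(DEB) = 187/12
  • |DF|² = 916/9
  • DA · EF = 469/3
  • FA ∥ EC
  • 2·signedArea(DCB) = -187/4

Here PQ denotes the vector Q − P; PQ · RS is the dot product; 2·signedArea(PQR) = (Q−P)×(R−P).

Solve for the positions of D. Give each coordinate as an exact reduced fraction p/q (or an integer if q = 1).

D = (-1, -19/3)

1. D_x = -1  [DA · EF = 469/3 ∩ 2·signedArea(DEB) = 187/12]
2. D_y = -19/3  [DA · EF = 469/3 ∩ 2·signedArea(DEB) = 187/12]
   → D = (-1, -19/3)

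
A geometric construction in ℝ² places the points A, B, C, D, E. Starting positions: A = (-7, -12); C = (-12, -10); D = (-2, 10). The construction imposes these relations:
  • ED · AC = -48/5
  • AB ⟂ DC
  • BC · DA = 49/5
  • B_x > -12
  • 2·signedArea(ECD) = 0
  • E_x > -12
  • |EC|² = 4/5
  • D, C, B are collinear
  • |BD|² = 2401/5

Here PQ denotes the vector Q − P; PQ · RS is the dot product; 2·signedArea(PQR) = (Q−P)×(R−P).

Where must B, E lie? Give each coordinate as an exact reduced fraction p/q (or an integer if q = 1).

1. B_x = -59/5  [D, C, B are collinear ∩ AB ⟂ DC]
2. B_y = -48/5  [D, C, B are collinear ∩ AB ⟂ DC]
   → B = (-59/5, -48/5)
3. E_x = -58/5  [2·signedArea(ECD) = 0 ∩ ED · AC = -48/5]
4. E_y = -46/5  [2·signedArea(ECD) = 0 ∩ ED · AC = -48/5]
   → E = (-58/5, -46/5)

B = (-59/5, -48/5)
E = (-58/5, -46/5)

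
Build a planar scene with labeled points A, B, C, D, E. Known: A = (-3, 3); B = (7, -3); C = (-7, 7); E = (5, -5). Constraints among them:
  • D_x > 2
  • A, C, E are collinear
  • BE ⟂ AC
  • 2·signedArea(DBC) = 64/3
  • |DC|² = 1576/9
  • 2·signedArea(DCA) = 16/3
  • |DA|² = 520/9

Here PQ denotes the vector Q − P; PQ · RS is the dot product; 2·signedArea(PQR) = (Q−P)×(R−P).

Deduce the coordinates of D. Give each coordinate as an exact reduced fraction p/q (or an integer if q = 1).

D = (3, -5/3)

1. D_x = 3  [2·signedArea(DCA) = 16/3 ∩ 2·signedArea(DBC) = 64/3]
2. D_y = -5/3  [2·signedArea(DCA) = 16/3 ∩ 2·signedArea(DBC) = 64/3]
   → D = (3, -5/3)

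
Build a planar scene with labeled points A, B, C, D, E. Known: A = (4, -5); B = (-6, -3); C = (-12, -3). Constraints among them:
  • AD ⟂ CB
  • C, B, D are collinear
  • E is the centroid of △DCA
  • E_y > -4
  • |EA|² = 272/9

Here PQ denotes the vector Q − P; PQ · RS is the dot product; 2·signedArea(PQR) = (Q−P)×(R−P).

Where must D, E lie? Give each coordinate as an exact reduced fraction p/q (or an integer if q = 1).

D = (4, -3)
E = (-4/3, -11/3)

1. D_x = 4  [C, B, D are collinear ∩ AD ⟂ CB]
2. D_y = -3  [C, B, D are collinear ∩ AD ⟂ CB]
   → D = (4, -3)
3. E_x = -4/3  [E is the centroid of △DCA]
4. E_y = -11/3  [E is the centroid of △DCA]
   → E = (-4/3, -11/3)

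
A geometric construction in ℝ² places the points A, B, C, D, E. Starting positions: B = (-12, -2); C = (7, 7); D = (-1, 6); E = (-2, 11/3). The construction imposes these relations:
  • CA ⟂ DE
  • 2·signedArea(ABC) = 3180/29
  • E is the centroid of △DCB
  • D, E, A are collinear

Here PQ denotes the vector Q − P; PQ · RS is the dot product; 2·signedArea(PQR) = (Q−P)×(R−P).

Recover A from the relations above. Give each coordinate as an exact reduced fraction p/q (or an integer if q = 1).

A = (35/58, 565/58)

1. A_x = 35/58  [D, E, A are collinear ∩ CA ⟂ DE]
2. A_y = 565/58  [D, E, A are collinear ∩ CA ⟂ DE]
   → A = (35/58, 565/58)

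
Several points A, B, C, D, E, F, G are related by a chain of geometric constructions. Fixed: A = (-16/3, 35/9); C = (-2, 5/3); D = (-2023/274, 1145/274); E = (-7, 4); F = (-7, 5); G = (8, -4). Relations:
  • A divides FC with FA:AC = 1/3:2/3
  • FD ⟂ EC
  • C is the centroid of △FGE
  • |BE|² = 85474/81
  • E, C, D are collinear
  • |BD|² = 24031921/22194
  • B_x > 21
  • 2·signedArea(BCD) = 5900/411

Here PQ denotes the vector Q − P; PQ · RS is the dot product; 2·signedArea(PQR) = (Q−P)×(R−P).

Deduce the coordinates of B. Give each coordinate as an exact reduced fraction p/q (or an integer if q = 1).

1. B_x = 64/3  [line -2065/822·x + -1475/274·y + -8555/822 = 0 ∩ |BE|² = 85474/81]
2. B_y = -107/9  [line -2065/822·x + -1475/274·y + -8555/822 = 0 ∩ |BE|² = 85474/81]
   → B = (64/3, -107/9)

B = (64/3, -107/9)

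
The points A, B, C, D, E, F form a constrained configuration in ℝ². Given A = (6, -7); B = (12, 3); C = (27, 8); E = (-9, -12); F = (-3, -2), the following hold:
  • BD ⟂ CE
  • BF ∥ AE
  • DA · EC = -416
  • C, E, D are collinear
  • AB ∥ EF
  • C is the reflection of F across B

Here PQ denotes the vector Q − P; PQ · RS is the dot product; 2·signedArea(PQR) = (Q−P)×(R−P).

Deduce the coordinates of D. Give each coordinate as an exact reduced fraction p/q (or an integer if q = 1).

1. D_x = 711/53  [C, E, D are collinear ∩ BD ⟂ CE]
2. D_y = 24/53  [C, E, D are collinear ∩ BD ⟂ CE]
   → D = (711/53, 24/53)

D = (711/53, 24/53)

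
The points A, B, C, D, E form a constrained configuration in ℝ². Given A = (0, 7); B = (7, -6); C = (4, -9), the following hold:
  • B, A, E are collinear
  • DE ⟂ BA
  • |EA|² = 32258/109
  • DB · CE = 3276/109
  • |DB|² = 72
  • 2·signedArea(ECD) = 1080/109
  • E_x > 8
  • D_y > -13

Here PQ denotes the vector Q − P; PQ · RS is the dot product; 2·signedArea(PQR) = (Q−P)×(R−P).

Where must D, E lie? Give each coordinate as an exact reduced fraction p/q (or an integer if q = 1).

D = (1, -12)
E = (889/109, -888/109)

1. E_x = 889/109  [line -13·x + -7·y + 49 = 0 ∩ |EA|² = 32258/109]
2. E_y = -888/109  [line -13·x + -7·y + 49 = 0 ∩ |EA|² = 32258/109]
   → E = (889/109, -888/109)
3. D_x = 1  [DB · CE = 3276/109 ∩ DE ⟂ BA]
4. D_y = -12  [DB · CE = 3276/109 ∩ DE ⟂ BA]
   → D = (1, -12)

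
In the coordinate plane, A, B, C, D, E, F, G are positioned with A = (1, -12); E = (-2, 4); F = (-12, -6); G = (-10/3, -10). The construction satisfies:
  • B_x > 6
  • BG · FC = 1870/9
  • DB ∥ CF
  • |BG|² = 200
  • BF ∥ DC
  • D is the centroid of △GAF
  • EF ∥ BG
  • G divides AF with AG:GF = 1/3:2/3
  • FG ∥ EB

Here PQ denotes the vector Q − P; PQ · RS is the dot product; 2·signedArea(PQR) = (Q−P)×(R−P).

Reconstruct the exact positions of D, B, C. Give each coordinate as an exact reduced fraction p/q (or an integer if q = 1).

1. D_x = -43/9  [D is the centroid of △GAF]
2. D_y = -28/3  [D is the centroid of △GAF]
   → D = (-43/9, -28/3)
3. B_x = 20/3  [EF ∥ BG ∩ FG ∥ EB]
4. B_y = 0  [EF ∥ BG ∩ FG ∥ EB]
   → B = (20/3, 0)
5. C_x = -211/9  [DB ∥ CF ∩ BF ∥ DC]
6. C_y = -46/3  [DB ∥ CF ∩ BF ∥ DC]
   → C = (-211/9, -46/3)

B = (20/3, 0)
C = (-211/9, -46/3)
D = (-43/9, -28/3)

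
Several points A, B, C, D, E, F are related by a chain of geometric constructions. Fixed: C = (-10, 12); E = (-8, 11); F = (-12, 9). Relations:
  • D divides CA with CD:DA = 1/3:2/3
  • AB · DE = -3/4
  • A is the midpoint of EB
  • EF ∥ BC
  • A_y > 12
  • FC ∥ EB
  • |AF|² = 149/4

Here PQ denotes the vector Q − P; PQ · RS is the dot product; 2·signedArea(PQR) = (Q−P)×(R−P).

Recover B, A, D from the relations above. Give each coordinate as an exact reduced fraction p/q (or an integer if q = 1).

1. B_x = -6  [EF ∥ BC ∩ FC ∥ EB]
2. B_y = 14  [EF ∥ BC ∩ FC ∥ EB]
   → B = (-6, 14)
3. A_x = -7  [A is the midpoint of EB]
4. A_y = 25/2  [A is the midpoint of EB]
   → A = (-7, 25/2)
5. D_x = -9  [D divides CA with CD:DA = 1/3:2/3]
6. D_y = 73/6  [D divides CA with CD:DA = 1/3:2/3]
   → D = (-9, 73/6)

A = (-7, 25/2)
B = (-6, 14)
D = (-9, 73/6)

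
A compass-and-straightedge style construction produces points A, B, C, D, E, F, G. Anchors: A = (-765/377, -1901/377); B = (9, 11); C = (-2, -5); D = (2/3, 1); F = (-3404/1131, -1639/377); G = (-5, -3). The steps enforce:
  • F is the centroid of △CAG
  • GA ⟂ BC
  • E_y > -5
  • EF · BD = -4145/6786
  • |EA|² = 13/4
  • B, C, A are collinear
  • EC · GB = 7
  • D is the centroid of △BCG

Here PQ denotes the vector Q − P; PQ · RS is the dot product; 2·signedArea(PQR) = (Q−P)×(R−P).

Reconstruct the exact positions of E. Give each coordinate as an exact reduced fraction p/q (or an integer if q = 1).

E = (-7/2, -4)

1. E_x = -7/2  [EC · GB = 7 ∩ EF · BD = -4145/6786]
2. E_y = -4  [EC · GB = 7 ∩ EF · BD = -4145/6786]
   → E = (-7/2, -4)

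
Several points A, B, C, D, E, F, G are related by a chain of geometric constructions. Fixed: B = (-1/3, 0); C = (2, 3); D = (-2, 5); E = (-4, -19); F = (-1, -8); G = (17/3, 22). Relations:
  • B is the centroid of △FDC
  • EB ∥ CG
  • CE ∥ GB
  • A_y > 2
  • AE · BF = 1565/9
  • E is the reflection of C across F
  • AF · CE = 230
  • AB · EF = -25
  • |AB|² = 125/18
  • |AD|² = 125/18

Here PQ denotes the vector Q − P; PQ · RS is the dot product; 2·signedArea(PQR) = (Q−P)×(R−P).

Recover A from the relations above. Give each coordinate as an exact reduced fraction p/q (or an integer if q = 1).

1. A_x = -7/6  [AB · EF = -25 ∩ AE · BF = 1565/9]
2. A_y = 5/2  [AB · EF = -25 ∩ AE · BF = 1565/9]
   → A = (-7/6, 5/2)

A = (-7/6, 5/2)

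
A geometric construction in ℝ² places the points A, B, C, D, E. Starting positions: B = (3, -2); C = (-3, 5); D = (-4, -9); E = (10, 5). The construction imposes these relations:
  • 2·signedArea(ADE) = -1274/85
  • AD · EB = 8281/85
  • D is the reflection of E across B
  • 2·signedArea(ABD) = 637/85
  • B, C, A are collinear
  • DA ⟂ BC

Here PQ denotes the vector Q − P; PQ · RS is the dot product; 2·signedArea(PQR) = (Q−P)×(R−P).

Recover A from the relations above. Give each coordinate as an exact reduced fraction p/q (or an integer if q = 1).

A = (297/85, -219/85)

1. A_x = 297/85  [B, C, A are collinear ∩ DA ⟂ BC]
2. A_y = -219/85  [B, C, A are collinear ∩ DA ⟂ BC]
   → A = (297/85, -219/85)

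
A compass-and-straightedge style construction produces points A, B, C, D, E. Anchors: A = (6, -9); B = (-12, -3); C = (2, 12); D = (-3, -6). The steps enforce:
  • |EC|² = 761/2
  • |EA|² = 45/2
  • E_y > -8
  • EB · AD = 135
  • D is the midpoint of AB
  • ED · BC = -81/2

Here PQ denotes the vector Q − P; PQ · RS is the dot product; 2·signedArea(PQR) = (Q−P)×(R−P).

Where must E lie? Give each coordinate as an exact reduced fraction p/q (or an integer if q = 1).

E = (3/2, -15/2)

1. E_x = 3/2  [ED · BC = -81/2 ∩ EB · AD = 135]
2. E_y = -15/2  [ED · BC = -81/2 ∩ EB · AD = 135]
   → E = (3/2, -15/2)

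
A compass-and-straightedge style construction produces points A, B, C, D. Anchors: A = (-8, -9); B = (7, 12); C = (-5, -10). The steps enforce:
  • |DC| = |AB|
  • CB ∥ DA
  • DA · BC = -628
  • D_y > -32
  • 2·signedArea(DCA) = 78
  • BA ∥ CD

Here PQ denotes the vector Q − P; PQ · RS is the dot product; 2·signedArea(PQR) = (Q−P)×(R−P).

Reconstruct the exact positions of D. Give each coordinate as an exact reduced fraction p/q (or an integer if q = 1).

1. D_x = -20  [CB ∥ DA ∩ BA ∥ CD]
2. D_y = -31  [CB ∥ DA ∩ BA ∥ CD]
   → D = (-20, -31)

D = (-20, -31)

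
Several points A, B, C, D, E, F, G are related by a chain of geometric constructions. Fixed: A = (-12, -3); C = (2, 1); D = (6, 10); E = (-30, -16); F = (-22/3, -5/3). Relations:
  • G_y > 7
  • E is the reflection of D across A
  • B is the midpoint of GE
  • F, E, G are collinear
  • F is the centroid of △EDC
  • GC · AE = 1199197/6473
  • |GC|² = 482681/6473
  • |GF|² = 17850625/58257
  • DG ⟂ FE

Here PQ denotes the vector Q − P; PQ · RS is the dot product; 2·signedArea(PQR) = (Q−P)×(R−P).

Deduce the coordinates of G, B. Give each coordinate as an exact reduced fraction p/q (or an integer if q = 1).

1. G_x = 48298/6473  [F, E, G are collinear ∩ DG ⟂ FE]
2. G_y = 49770/6473  [F, E, G are collinear ∩ DG ⟂ FE]
   → G = (48298/6473, 49770/6473)
3. B_x = -72946/6473  [B is the midpoint of GE]
4. B_y = -26899/6473  [B is the midpoint of GE]
   → B = (-72946/6473, -26899/6473)

B = (-72946/6473, -26899/6473)
G = (48298/6473, 49770/6473)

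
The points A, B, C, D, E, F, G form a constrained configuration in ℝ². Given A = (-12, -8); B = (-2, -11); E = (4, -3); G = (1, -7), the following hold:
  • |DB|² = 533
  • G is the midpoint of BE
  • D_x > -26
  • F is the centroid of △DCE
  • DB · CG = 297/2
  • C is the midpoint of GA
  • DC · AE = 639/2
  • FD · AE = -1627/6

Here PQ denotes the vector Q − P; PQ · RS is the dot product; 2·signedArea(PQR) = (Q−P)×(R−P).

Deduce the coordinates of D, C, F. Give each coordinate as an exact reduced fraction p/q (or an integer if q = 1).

1. C_x = -11/2  [C is the midpoint of GA]
2. C_y = -15/2  [C is the midpoint of GA]
   → C = (-11/2, -15/2)
3. D_x = -25  [DB · CG = 297/2 ∩ DC · AE = 639/2]
4. D_y = -9  [DB · CG = 297/2 ∩ DC · AE = 639/2]
   → D = (-25, -9)
5. F_x = -53/6  [F is the centroid of △DCE]
6. F_y = -13/2  [F is the centroid of △DCE]
   → F = (-53/6, -13/2)

C = (-11/2, -15/2)
D = (-25, -9)
F = (-53/6, -13/2)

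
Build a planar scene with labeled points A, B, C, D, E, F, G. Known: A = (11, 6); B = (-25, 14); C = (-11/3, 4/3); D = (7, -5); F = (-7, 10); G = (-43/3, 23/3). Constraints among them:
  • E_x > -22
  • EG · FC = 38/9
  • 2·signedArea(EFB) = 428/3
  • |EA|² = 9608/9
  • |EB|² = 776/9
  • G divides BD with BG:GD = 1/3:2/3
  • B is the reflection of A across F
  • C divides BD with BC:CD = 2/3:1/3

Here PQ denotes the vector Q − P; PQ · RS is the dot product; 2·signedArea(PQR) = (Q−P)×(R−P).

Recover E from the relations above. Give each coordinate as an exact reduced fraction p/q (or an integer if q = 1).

E = (-65/3, 16/3)

1. E_x = -65/3  [2·signedArea(EFB) = 428/3 ∩ EG · FC = 38/9]
2. E_y = 16/3  [2·signedArea(EFB) = 428/3 ∩ EG · FC = 38/9]
   → E = (-65/3, 16/3)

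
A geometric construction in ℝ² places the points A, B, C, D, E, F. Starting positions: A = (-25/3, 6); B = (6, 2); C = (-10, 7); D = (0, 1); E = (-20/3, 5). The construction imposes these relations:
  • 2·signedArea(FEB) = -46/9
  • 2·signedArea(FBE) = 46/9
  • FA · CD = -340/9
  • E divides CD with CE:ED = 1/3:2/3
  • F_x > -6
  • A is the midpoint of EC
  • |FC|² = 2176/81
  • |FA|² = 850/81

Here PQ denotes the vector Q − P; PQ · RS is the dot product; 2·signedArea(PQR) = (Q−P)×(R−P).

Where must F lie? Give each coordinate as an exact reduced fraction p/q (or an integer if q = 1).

F = (-50/9, 13/3)

1. F_x = -50/9  [FA · CD = -340/9 ∩ 2·signedArea(FBE) = 46/9]
2. F_y = 13/3  [FA · CD = -340/9 ∩ 2·signedArea(FBE) = 46/9]
   → F = (-50/9, 13/3)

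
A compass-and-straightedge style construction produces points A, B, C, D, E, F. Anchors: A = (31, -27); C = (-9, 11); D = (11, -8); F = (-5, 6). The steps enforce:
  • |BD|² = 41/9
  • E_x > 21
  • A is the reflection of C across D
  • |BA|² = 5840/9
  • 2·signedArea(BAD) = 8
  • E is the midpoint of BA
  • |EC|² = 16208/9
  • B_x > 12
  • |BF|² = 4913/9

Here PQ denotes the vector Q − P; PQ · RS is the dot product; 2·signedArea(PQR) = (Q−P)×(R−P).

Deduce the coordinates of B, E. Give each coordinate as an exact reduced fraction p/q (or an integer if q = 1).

1. B_x = 37/3  [line -19·x + -20·y + 41 = 0 ∩ |BD|² = 41/9]
2. B_y = -29/3  [line -19·x + -20·y + 41 = 0 ∩ |BD|² = 41/9]
   → B = (37/3, -29/3)
3. E_x = 65/3  [E is the midpoint of BA]
4. E_y = -55/3  [E is the midpoint of BA]
   → E = (65/3, -55/3)

B = (37/3, -29/3)
E = (65/3, -55/3)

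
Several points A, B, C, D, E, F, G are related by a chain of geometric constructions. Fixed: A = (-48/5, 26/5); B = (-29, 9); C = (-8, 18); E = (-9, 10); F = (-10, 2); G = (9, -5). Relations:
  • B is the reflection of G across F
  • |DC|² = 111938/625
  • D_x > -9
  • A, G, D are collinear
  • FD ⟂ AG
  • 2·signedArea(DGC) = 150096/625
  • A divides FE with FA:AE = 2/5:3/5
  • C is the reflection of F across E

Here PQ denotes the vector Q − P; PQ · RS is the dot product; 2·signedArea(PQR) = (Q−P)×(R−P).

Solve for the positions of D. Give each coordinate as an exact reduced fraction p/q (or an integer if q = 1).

1. D_x = -5349/625  [A, G, D are collinear ∩ FD ⟂ AG]
2. D_y = 2893/625  [A, G, D are collinear ∩ FD ⟂ AG]
   → D = (-5349/625, 2893/625)

D = (-5349/625, 2893/625)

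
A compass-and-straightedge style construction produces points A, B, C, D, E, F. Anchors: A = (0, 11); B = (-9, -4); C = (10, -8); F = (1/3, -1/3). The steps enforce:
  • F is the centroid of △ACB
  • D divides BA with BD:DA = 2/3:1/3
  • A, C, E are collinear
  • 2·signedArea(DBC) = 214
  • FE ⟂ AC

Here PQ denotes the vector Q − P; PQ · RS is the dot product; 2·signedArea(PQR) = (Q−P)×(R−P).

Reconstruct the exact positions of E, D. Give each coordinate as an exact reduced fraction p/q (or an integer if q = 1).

D = (-3, 6)
E = (6560/1383, 2749/1383)

1. E_x = 6560/1383  [A, C, E are collinear ∩ FE ⟂ AC]
2. E_y = 2749/1383  [A, C, E are collinear ∩ FE ⟂ AC]
   → E = (6560/1383, 2749/1383)
3. D_x = -3  [D divides BA with BD:DA = 2/3:1/3]
4. D_y = 6  [D divides BA with BD:DA = 2/3:1/3]
   → D = (-3, 6)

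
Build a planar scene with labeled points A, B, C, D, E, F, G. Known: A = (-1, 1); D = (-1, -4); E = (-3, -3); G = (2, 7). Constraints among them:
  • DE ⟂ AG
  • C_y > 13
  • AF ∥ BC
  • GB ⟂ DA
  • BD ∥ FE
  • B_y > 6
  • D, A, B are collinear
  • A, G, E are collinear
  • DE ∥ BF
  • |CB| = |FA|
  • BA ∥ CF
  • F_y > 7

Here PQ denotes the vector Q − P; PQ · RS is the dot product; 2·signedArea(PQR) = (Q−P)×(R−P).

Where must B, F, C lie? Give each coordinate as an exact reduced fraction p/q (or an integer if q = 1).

1. B_x = -1  [D, A, B are collinear ∩ GB ⟂ DA]
2. B_y = 7  [D, A, B are collinear ∩ GB ⟂ DA]
   → B = (-1, 7)
3. F_x = -3  [BD ∥ FE ∩ DE ∥ BF]
4. F_y = 8  [BD ∥ FE ∩ DE ∥ BF]
   → F = (-3, 8)
5. C_x = -3  [BA ∥ CF ∩ AF ∥ BC]
6. C_y = 14  [BA ∥ CF ∩ AF ∥ BC]
   → C = (-3, 14)

B = (-1, 7)
C = (-3, 14)
F = (-3, 8)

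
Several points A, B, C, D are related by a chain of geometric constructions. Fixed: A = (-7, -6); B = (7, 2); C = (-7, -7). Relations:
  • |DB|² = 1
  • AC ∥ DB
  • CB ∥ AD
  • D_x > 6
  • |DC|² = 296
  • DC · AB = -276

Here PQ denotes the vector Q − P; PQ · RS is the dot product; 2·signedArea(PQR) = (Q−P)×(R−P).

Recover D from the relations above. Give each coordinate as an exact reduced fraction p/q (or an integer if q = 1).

1. D_x = 7  [AC ∥ DB ∩ CB ∥ AD]
2. D_y = 3  [AC ∥ DB ∩ CB ∥ AD]
   → D = (7, 3)

D = (7, 3)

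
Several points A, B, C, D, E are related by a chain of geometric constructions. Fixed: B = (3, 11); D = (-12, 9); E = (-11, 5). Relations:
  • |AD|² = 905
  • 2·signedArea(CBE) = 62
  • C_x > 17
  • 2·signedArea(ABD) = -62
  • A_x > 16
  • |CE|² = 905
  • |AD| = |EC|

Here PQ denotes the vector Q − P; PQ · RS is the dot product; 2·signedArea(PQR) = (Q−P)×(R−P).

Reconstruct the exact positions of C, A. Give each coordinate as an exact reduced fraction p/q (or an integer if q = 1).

A = (17, 17)
C = (18, 13)

1. C_x = 18  [line 6·x + -14·y + 74 = 0 ∩ |CE|² = 905]
2. C_y = 13  [line 6·x + -14·y + 74 = 0 ∩ |CE|² = 905]
   → C = (18, 13)
3. A_x = 17  [line 2·x + -15·y + 221 = 0 ∩ |AD|² = 905]
4. A_y = 17  [line 2·x + -15·y + 221 = 0 ∩ |AD|² = 905]
   → A = (17, 17)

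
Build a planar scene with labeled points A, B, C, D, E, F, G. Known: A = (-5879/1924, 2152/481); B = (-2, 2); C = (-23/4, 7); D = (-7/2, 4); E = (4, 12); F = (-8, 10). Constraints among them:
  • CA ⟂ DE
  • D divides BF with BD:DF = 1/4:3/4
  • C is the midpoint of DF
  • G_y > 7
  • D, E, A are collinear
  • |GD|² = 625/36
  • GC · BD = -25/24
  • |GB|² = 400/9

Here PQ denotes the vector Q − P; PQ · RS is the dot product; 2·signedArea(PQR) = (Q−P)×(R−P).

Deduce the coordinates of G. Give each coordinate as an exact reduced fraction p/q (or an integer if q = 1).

G = (-6, 22/3)

1. G_x = -6  [line 3/2·x + -2·y + 71/3 = 0 ∩ |GB|² = 400/9]
2. G_y = 22/3  [line 3/2·x + -2·y + 71/3 = 0 ∩ |GB|² = 400/9]
   → G = (-6, 22/3)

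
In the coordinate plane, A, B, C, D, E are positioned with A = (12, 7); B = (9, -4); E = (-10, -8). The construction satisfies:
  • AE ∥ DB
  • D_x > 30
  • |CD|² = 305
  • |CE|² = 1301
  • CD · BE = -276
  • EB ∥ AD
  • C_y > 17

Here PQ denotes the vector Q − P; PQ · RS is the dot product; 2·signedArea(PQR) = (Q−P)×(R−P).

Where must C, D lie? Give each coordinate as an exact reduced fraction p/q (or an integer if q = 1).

C = (15, 18)
D = (31, 11)

1. D_x = 31  [AE ∥ DB ∩ EB ∥ AD]
2. D_y = 11  [AE ∥ DB ∩ EB ∥ AD]
   → D = (31, 11)
3. C_x = 15  [line 19·x + 4·y + -357 = 0 ∩ |CE|² = 1301]
4. C_y = 18  [line 19·x + 4·y + -357 = 0 ∩ |CE|² = 1301]
   → C = (15, 18)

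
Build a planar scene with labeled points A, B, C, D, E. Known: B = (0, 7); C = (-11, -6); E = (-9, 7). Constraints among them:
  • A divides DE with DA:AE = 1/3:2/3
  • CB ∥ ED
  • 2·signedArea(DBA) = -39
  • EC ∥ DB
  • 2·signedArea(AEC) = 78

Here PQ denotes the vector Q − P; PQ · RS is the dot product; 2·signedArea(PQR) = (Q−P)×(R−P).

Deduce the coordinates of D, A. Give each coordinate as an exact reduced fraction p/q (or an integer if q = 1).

1. D_x = 2  [EC ∥ DB ∩ CB ∥ ED]
2. D_y = 20  [EC ∥ DB ∩ CB ∥ ED]
   → D = (2, 20)
3. A_x = -5/3  [A divides DE with DA:AE = 1/3:2/3]
4. A_y = 47/3  [A divides DE with DA:AE = 1/3:2/3]
   → A = (-5/3, 47/3)

A = (-5/3, 47/3)
D = (2, 20)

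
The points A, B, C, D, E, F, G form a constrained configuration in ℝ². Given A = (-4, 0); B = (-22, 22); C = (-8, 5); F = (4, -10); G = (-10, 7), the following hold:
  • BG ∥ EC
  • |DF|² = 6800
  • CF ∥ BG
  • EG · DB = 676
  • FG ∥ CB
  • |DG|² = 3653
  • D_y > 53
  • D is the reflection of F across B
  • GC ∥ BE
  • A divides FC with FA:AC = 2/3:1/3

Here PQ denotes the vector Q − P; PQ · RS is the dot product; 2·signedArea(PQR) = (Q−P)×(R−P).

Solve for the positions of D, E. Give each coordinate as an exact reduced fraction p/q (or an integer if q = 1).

D = (-48, 54)
E = (-20, 20)

1. D_x = -48  [D is the reflection of F across B]
2. D_y = 54  [D is the reflection of F across B]
   → D = (-48, 54)
3. E_x = -20  [BG ∥ EC ∩ GC ∥ BE]
4. E_y = 20  [BG ∥ EC ∩ GC ∥ BE]
   → E = (-20, 20)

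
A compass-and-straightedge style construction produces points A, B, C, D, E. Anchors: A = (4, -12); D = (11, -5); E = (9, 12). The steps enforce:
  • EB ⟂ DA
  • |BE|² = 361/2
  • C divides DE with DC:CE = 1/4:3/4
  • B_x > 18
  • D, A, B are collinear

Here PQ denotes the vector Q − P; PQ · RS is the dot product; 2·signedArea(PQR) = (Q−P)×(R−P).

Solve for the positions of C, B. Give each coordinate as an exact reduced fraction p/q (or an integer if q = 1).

1. C_x = 21/2  [C divides DE with DC:CE = 1/4:3/4]
2. C_y = -3/4  [C divides DE with DC:CE = 1/4:3/4]
   → C = (21/2, -3/4)
3. B_x = 37/2  [D, A, B are collinear ∩ EB ⟂ DA]
4. B_y = 5/2  [D, A, B are collinear ∩ EB ⟂ DA]
   → B = (37/2, 5/2)

B = (37/2, 5/2)
C = (21/2, -3/4)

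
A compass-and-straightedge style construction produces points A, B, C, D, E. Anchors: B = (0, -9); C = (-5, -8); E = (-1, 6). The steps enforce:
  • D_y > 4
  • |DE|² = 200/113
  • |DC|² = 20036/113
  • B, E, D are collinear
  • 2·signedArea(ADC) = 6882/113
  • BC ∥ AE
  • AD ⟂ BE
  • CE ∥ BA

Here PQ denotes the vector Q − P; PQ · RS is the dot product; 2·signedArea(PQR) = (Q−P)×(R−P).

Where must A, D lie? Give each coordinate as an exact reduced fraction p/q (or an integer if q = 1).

A = (4, 5)
D = (-103/113, 528/113)

1. A_x = 4  [BC ∥ AE ∩ CE ∥ BA]
2. A_y = 5  [BC ∥ AE ∩ CE ∥ BA]
   → A = (4, 5)
3. D_x = -103/113  [B, E, D are collinear ∩ AD ⟂ BE]
4. D_y = 528/113  [B, E, D are collinear ∩ AD ⟂ BE]
   → D = (-103/113, 528/113)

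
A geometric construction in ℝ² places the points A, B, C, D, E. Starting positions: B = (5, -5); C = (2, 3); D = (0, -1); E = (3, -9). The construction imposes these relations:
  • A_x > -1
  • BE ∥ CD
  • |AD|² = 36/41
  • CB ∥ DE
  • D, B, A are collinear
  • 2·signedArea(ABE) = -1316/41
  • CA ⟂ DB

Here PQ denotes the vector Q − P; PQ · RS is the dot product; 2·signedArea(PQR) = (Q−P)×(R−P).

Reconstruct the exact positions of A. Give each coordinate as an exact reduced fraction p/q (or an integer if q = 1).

1. A_x = -30/41  [D, B, A are collinear ∩ CA ⟂ DB]
2. A_y = -17/41  [D, B, A are collinear ∩ CA ⟂ DB]
   → A = (-30/41, -17/41)

A = (-30/41, -17/41)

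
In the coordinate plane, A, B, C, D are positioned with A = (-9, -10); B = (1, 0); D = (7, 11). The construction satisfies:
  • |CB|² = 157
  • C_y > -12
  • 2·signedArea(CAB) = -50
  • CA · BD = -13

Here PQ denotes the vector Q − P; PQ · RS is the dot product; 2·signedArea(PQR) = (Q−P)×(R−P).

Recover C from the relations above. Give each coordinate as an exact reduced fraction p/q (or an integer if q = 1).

1. C_x = -5  [2·signedArea(CAB) = -50 ∩ CA · BD = -13]
2. C_y = -11  [2·signedArea(CAB) = -50 ∩ CA · BD = -13]
   → C = (-5, -11)

C = (-5, -11)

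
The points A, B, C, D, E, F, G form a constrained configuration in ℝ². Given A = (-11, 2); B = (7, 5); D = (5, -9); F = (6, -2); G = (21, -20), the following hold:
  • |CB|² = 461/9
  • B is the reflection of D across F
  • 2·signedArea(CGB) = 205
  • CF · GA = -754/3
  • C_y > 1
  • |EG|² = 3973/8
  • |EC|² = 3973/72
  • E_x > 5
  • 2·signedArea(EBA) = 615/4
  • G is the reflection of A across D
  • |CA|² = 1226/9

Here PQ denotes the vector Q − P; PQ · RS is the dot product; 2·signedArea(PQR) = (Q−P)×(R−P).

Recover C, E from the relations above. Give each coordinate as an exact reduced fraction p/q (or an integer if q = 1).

1. C_x = 2/3  [2·signedArea(CGB) = 205 ∩ CF · GA = -754/3]
2. C_y = 5/3  [2·signedArea(CGB) = 205 ∩ CF · GA = -754/3]
   → C = (2/3, 5/3)
3. E_x = 23/4  [line 3·x + -18·y + -339/4 = 0 ∩ |EC|² = 3973/72]
4. E_y = -15/4  [line 3·x + -18·y + -339/4 = 0 ∩ |EC|² = 3973/72]
   → E = (23/4, -15/4)

C = (2/3, 5/3)
E = (23/4, -15/4)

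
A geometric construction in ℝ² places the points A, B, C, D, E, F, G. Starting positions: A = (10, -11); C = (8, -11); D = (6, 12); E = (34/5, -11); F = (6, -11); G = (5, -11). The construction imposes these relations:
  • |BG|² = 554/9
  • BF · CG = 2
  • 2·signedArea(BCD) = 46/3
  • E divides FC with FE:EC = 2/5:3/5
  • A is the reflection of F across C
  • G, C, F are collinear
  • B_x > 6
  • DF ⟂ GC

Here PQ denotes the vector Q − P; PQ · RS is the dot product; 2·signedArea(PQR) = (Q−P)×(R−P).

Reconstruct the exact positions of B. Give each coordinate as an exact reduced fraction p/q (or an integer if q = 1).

1. B_x = 20/3  [BF · CG = 2 ∩ 2·signedArea(BCD) = 46/3]
2. B_y = -10/3  [BF · CG = 2 ∩ 2·signedArea(BCD) = 46/3]
   → B = (20/3, -10/3)

B = (20/3, -10/3)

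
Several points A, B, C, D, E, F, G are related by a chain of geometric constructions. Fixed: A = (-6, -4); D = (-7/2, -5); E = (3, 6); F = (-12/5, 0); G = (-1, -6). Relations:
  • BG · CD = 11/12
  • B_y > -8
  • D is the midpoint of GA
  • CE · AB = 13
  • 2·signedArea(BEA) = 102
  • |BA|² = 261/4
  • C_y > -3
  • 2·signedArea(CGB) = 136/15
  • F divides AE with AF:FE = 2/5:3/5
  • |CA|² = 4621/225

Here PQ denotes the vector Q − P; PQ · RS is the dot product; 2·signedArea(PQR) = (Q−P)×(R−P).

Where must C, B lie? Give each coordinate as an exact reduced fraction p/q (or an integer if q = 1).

B = (3/2, -7)
C = (-29/15, -2)

1. B_x = 3/2  [line 10·x + -9·y + -78 = 0 ∩ |BA|² = 261/4]
2. B_y = -7  [line 10·x + -9·y + -78 = 0 ∩ |BA|² = 261/4]
   → B = (3/2, -7)
3. C_x = -29/15  [CE · AB = 13 ∩ 2·signedArea(CGB) = 136/15]
4. C_y = -2  [CE · AB = 13 ∩ 2·signedArea(CGB) = 136/15]
   → C = (-29/15, -2)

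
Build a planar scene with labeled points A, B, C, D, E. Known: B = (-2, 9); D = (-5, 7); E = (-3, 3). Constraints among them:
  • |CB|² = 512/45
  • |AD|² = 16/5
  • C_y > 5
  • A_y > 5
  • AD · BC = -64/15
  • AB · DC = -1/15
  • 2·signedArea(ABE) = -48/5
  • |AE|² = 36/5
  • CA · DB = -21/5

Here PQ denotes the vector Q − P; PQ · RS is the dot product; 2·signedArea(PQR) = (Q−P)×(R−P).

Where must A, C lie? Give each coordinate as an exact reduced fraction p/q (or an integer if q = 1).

1. A_x = -21/5  [line 6·x + -1·y + 153/5 = 0 ∩ |AE|² = 36/5]
2. A_y = 27/5  [line 6·x + -1·y + 153/5 = 0 ∩ |AE|² = 36/5]
   → A = (-21/5, 27/5)
3. C_x = -46/15  [AD · BC = -64/15 ∩ CA · DB = -21/5]
4. C_y = 29/5  [AD · BC = -64/15 ∩ CA · DB = -21/5]
   → C = (-46/15, 29/5)

A = (-21/5, 27/5)
C = (-46/15, 29/5)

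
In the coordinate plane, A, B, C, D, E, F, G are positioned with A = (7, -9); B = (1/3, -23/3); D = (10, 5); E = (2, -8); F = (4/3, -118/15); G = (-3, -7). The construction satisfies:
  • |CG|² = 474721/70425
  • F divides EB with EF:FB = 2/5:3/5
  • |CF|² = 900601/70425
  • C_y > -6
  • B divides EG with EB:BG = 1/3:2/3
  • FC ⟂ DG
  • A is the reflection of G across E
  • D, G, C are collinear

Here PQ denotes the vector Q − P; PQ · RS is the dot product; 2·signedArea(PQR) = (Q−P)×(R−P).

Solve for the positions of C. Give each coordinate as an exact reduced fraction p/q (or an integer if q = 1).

C = (-5128/4695, -8199/1565)

1. C_x = -5128/4695  [D, G, C are collinear ∩ FC ⟂ DG]
2. C_y = -8199/1565  [D, G, C are collinear ∩ FC ⟂ DG]
   → C = (-5128/4695, -8199/1565)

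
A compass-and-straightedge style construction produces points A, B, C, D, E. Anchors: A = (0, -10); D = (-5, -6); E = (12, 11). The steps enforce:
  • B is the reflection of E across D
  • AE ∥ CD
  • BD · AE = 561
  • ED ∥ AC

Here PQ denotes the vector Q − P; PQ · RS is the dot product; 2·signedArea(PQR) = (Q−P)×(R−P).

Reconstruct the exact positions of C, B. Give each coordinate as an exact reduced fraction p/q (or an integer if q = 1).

1. C_x = -17  [AE ∥ CD ∩ ED ∥ AC]
2. C_y = -27  [AE ∥ CD ∩ ED ∥ AC]
   → C = (-17, -27)
3. B_x = -22  [B is the reflection of E across D]
4. B_y = -23  [B is the reflection of E across D]
   → B = (-22, -23)

B = (-22, -23)
C = (-17, -27)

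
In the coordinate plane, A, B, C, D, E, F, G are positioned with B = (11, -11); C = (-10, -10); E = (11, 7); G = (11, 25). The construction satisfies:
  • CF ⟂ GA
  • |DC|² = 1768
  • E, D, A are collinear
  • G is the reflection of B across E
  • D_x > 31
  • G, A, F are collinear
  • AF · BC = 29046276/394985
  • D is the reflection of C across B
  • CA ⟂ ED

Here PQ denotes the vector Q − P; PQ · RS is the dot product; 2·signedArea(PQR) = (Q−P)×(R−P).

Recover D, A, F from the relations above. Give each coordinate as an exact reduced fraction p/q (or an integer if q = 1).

A = (3172/401, 3928/401)
D = (32, -12)
F = (1317958/394985, -5020346/394985)

1. D_x = 32  [D is the reflection of C across B]
2. D_y = -12  [D is the reflection of C across B]
   → D = (32, -12)
3. A_x = 3172/401  [E, D, A are collinear ∩ CA ⟂ ED]
4. A_y = 3928/401  [E, D, A are collinear ∩ CA ⟂ ED]
   → A = (3172/401, 3928/401)
5. F_x = 1317958/394985  [G, A, F are collinear ∩ CF ⟂ GA]
6. F_y = -5020346/394985  [G, A, F are collinear ∩ CF ⟂ GA]
   → F = (1317958/394985, -5020346/394985)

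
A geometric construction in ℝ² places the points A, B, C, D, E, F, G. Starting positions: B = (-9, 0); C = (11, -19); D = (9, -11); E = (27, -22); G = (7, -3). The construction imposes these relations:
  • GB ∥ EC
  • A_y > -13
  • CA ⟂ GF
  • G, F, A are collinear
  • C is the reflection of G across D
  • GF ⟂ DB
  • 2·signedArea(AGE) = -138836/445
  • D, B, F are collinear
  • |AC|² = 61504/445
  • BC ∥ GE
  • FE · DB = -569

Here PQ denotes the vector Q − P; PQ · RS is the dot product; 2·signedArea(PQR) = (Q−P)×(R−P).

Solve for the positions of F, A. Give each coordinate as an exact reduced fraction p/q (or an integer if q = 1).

A = (431/445, -5727/445)
F = (1773/445, -3531/445)

1. F_x = 1773/445  [D, B, F are collinear ∩ GF ⟂ DB]
2. F_y = -3531/445  [D, B, F are collinear ∩ GF ⟂ DB]
   → F = (1773/445, -3531/445)
3. A_x = 431/445  [G, F, A are collinear ∩ CA ⟂ GF]
4. A_y = -5727/445  [G, F, A are collinear ∩ CA ⟂ GF]
   → A = (431/445, -5727/445)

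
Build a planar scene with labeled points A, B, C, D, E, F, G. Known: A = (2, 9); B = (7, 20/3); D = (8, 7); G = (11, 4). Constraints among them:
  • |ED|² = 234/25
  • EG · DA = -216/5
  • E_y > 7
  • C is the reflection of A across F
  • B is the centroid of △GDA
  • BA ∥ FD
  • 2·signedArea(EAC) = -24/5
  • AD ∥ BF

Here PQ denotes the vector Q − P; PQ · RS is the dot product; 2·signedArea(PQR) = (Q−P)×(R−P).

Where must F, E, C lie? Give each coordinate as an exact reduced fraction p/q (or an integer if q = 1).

1. F_x = 13  [BA ∥ FD ∩ AD ∥ BF]
2. F_y = 14/3  [BA ∥ FD ∩ AD ∥ BF]
   → F = (13, 14/3)
3. C_x = 24  [C is the reflection of A across F]
4. C_y = 1/3  [C is the reflection of A across F]
   → C = (24, 1/3)
5. E_x = 5  [EG · DA = -216/5 ∩ 2·signedArea(EAC) = -24/5]
6. E_y = 38/5  [EG · DA = -216/5 ∩ 2·signedArea(EAC) = -24/5]
   → E = (5, 38/5)

C = (24, 1/3)
E = (5, 38/5)
F = (13, 14/3)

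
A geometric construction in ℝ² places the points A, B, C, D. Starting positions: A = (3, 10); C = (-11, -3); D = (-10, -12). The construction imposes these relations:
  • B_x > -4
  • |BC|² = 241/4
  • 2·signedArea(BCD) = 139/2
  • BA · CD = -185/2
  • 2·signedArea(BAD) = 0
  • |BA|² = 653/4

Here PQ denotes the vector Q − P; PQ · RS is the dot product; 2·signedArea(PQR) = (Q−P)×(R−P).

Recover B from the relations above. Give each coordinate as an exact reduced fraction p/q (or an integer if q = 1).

B = (-7/2, -1)

1. B_x = -7/2  [2·signedArea(BAD) = 0 ∩ 2·signedArea(BCD) = 139/2]
2. B_y = -1  [2·signedArea(BAD) = 0 ∩ 2·signedArea(BCD) = 139/2]
   → B = (-7/2, -1)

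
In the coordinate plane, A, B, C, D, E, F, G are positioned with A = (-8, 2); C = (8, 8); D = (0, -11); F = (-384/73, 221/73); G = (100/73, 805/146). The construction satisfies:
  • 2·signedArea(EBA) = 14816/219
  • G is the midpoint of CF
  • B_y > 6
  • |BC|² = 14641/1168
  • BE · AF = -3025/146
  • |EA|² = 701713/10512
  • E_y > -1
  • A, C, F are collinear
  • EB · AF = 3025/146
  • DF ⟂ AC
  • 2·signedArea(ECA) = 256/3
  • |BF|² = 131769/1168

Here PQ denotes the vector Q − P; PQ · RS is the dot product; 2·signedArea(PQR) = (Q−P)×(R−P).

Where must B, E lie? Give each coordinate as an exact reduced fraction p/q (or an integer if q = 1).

B = (342/73, 1973/292)
E = (-14/73, -355/876)

1. E_x = -14/73  [line 6·x + -16·y + -16/3 = 0 ∩ |EA|² = 701713/10512]
2. E_y = -355/876  [line 6·x + -16·y + -16/3 = 0 ∩ |EA|² = 701713/10512]
   → E = (-14/73, -355/876)
3. B_x = 342/73  [BE · AF = -3025/146 ∩ 2·signedArea(EBA) = 14816/219]
4. B_y = 1973/292  [BE · AF = -3025/146 ∩ 2·signedArea(EBA) = 14816/219]
   → B = (342/73, 1973/292)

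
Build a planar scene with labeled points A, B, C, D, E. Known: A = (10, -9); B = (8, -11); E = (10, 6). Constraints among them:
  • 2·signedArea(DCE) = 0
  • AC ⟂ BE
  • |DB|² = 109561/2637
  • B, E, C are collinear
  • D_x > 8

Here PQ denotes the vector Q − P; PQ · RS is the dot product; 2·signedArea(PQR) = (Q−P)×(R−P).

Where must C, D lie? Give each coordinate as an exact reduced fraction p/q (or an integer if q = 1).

1. C_x = 2420/293  [B, E, C are collinear ∩ AC ⟂ BE]
2. C_y = -2577/293  [B, E, C are collinear ∩ AC ⟂ BE]
   → C = (2420/293, -2577/293)
3. D_x = 7694/879  [line -4335/293·x + 510/293·y + 40290/293 = 0 ∩ |DB|² = 109561/2637]
4. D_y = -4042/879  [line -4335/293·x + 510/293·y + 40290/293 = 0 ∩ |DB|² = 109561/2637]
   → D = (7694/879, -4042/879)

C = (2420/293, -2577/293)
D = (7694/879, -4042/879)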